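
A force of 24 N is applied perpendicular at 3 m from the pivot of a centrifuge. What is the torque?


Given: F = 24 N, r = 3 m, angle = 90 deg (perpendicular)
Using tau = F * r * sin(90)
sin(90) = 1
tau = 24 * 3 * 1
tau = 72 Nm

72 Nm


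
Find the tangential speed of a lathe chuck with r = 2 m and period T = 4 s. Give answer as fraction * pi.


Given: radius r = 2 m, period T = 4 s
Using v = 2*pi*r / T
v = 2*pi*2 / 4
v = 4*pi / 4
v = 1*pi m/s

1*pi m/s


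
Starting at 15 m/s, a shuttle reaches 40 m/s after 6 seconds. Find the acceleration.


Given: initial velocity v0 = 15 m/s, final velocity v = 40 m/s, time t = 6 s
Using a = (v - v0) / t
a = (40 - 15) / 6
a = 25 / 6
a = 25/6 m/s^2

25/6 m/s^2


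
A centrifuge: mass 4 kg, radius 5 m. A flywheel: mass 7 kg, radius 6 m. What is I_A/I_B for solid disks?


Given: M1=4 kg, R1=5 m, M2=7 kg, R2=6 m
For a disk: I = (1/2)*M*R^2, so I_A/I_B = (M1*R1^2)/(M2*R2^2)
M1*R1^2 = 4*25 = 100
M2*R2^2 = 7*36 = 252
I_A/I_B = 100/252 = 25/63

25/63


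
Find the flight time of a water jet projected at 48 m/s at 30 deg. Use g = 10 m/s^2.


Given: v0 = 48 m/s, theta = 30 deg, g = 10 m/s^2
sin(30) = 1/2
Using T = 2*v0*sin(theta) / g
T = 2*48*1/2 / 10
T = 48 / 10
T = 24/5 s

24/5 s


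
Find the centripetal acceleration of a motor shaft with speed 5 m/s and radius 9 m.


Given: v = 5 m/s, r = 9 m
Using a_c = v^2 / r
a_c = 5^2 / 9
a_c = 25 / 9
a_c = 25/9 m/s^2

25/9 m/s^2


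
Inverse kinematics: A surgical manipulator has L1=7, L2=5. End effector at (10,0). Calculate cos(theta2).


Given: L1 = 7, L2 = 5, target (x, y) = (10, 0)
Using cos(theta2) = (x^2 + y^2 - L1^2 - L2^2) / (2*L1*L2)
x^2 + y^2 = 10^2 + 0 = 100
L1^2 + L2^2 = 49 + 25 = 74
Numerator = 100 - 74 = 26
Denominator = 2*7*5 = 70
cos(theta2) = 26/70 = 13/35

13/35


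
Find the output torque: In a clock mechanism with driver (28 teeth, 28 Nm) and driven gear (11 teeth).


Given: N1 = 28, N2 = 11, T1 = 28 Nm
Using T2/T1 = N2/N1
T2 = T1 * N2 / N1
T2 = 28 * 11 / 28
T2 = 308 / 28
T2 = 11 Nm

11 Nm


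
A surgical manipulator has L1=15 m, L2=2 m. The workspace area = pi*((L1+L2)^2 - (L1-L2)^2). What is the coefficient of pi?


Given: L1 = 15, L2 = 2
(L1+L2)^2 = (17)^2 = 289
(L1-L2)^2 = (13)^2 = 169
Difference = 289 - 169 = 120
This equals 4*L1*L2 = 4*15*2 = 120
Workspace area = 120*pi

120


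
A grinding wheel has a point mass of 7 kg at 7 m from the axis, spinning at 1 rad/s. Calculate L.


Given: m = 7 kg, r = 7 m, omega = 1 rad/s
For a point mass: I = m*r^2
I = 7*7^2 = 7*49 = 343
L = I*omega = 343*1
L = 343 kg*m^2/s

343 kg*m^2/s


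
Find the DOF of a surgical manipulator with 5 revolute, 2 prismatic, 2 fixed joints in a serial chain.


Given: serial robot with 5 revolute, 2 prismatic, 2 fixed joints
DOF contribution per joint type: revolute=1, prismatic=1, spherical=3, fixed=0
DOF = 5*1 + 2*1 + 2*0
DOF = 7

7


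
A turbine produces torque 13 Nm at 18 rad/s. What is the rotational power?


Given: tau = 13 Nm, omega = 18 rad/s
Using P = tau * omega
P = 13 * 18
P = 234 W

234 W


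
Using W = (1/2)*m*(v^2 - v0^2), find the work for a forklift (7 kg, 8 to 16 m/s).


Given: m = 7 kg, v0 = 8 m/s, v = 16 m/s
Using W = (1/2)*m*(v^2 - v0^2)
v^2 = 16^2 = 256
v0^2 = 8^2 = 64
v^2 - v0^2 = 256 - 64 = 192
W = (1/2)*7*192 = 672 J

672 J


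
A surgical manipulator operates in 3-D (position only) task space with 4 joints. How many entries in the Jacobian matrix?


Given: task space dimension = 3, joints = 4
Jacobian is a 3 x 4 matrix
Total entries = rows * columns
Total = 3 * 4
Total = 12

12


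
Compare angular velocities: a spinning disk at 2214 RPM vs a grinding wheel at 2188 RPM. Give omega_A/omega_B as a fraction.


Given: RPM_A = 2214, RPM_B = 2188
omega = 2*pi*RPM/60, so omega_A/omega_B = RPM_A / RPM_B
omega_A/omega_B = 2214 / 2188
omega_A/omega_B = 1107/1094

1107/1094


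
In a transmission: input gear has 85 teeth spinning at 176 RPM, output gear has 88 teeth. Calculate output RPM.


Given: N1 = 85 teeth, w1 = 176 RPM, N2 = 88 teeth
Using N1*w1 = N2*w2
w2 = N1*w1 / N2
w2 = 85*176 / 88
w2 = 14960 / 88
w2 = 170 RPM

170 RPM


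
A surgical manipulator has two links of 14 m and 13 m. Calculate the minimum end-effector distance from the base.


Given: L1 = 14 m, L2 = 13 m
For a 2-link planar arm, min reach = |L1 - L2| (second link folded back)
Min reach = |14 - 13|
Min reach = 1 m

1 m


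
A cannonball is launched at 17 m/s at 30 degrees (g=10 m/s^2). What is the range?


Given: v0 = 17 m/s, theta = 30 deg, g = 10 m/s^2
sin(2*30) = sin(60) = sqrt(3)/2
Using R = v0^2 * sin(2*theta) / g
R = 17^2 * (sqrt(3)/2) / 10
R = 289 * sqrt(3) / 20
R = 289/20*sqrt(3) m

289/20*sqrt(3) m


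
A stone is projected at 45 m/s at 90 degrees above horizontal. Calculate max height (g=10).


Given: v0 = 45 m/s, theta = 90 deg, g = 10 m/s^2
sin^2(90) = 1
Using H = v0^2 * sin^2(theta) / (2*g)
H = 45^2 * 1 / (2*10)
H = 2025 * 1 / 20
H = 2025 / 20
H = 405/4 m

405/4 m


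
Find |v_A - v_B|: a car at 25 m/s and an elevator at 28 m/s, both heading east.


Given: v_A = 25 m/s east, v_B = 28 m/s east
Both move in the same direction; relative speed = |v_A - v_B|
|25 - 28| = |-3|
= 3 m/s

3 m/s


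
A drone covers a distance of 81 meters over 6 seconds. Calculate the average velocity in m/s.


Given: distance d = 81 m, time t = 6 s
Using v = d / t
v = 81 / 6
v = 27/2 m/s

27/2 m/s


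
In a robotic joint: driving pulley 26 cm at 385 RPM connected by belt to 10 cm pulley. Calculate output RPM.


Given: D1 = 26 cm, w1 = 385 RPM, D2 = 10 cm
Using D1*w1 = D2*w2
w2 = D1*w1 / D2
w2 = 26*385 / 10
w2 = 10010 / 10
w2 = 1001 RPM

1001 RPM


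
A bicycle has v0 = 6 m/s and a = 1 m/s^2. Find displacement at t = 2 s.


Given: v0 = 6 m/s, a = 1 m/s^2, t = 2 s
Using s = v0*t + (1/2)*a*t^2
s = 6*2 + (1/2)*1*2^2
s = 12 + (1/2)*4
s = 12 + 2
s = 14

14 m


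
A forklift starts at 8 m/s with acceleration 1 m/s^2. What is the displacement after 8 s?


Given: v0 = 8 m/s, a = 1 m/s^2, t = 8 s
Using s = v0*t + (1/2)*a*t^2
s = 8*8 + (1/2)*1*8^2
s = 64 + (1/2)*64
s = 64 + 32
s = 96

96 m


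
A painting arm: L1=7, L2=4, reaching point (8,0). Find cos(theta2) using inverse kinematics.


Given: L1 = 7, L2 = 4, target (x, y) = (8, 0)
Using cos(theta2) = (x^2 + y^2 - L1^2 - L2^2) / (2*L1*L2)
x^2 + y^2 = 8^2 + 0 = 64
L1^2 + L2^2 = 49 + 16 = 65
Numerator = 64 - 65 = -1
Denominator = 2*7*4 = 56
cos(theta2) = -1/56 = -1/56

-1/56


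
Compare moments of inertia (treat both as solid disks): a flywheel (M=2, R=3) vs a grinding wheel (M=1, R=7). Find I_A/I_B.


Given: M1=2 kg, R1=3 m, M2=1 kg, R2=7 m
For a disk: I = (1/2)*M*R^2, so I_A/I_B = (M1*R1^2)/(M2*R2^2)
M1*R1^2 = 2*9 = 18
M2*R2^2 = 1*49 = 49
I_A/I_B = 18/49 = 18/49

18/49


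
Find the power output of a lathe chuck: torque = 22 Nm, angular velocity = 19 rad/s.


Given: tau = 22 Nm, omega = 19 rad/s
Using P = tau * omega
P = 22 * 19
P = 418 W

418 W


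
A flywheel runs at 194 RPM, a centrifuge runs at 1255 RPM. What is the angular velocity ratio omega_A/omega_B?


Given: RPM_A = 194, RPM_B = 1255
omega = 2*pi*RPM/60, so omega_A/omega_B = RPM_A / RPM_B
omega_A/omega_B = 194 / 1255
omega_A/omega_B = 194/1255

194/1255


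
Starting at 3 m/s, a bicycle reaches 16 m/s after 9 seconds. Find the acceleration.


Given: initial velocity v0 = 3 m/s, final velocity v = 16 m/s, time t = 9 s
Using a = (v - v0) / t
a = (16 - 3) / 9
a = 13 / 9
a = 13/9 m/s^2

13/9 m/s^2


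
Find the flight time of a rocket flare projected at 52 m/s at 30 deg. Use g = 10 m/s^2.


Given: v0 = 52 m/s, theta = 30 deg, g = 10 m/s^2
sin(30) = 1/2
Using T = 2*v0*sin(theta) / g
T = 2*52*1/2 / 10
T = 52 / 10
T = 26/5 s

26/5 s


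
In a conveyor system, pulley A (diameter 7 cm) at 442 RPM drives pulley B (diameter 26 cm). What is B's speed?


Given: D1 = 7 cm, w1 = 442 RPM, D2 = 26 cm
Using D1*w1 = D2*w2
w2 = D1*w1 / D2
w2 = 7*442 / 26
w2 = 3094 / 26
w2 = 119 RPM

119 RPM


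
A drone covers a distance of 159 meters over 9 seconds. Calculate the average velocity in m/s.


Given: distance d = 159 m, time t = 9 s
Using v = d / t
v = 159 / 9
v = 53/3 m/s

53/3 m/s


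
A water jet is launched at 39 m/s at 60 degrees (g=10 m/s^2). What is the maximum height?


Given: v0 = 39 m/s, theta = 60 deg, g = 10 m/s^2
sin^2(60) = 3/4
Using H = v0^2 * sin^2(theta) / (2*g)
H = 39^2 * 3/4 / (2*10)
H = 1521 * 3/4 / 20
H = 4563/4 / 20
H = 4563/80 m

4563/80 m


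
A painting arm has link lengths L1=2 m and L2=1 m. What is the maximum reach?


Given: L1 = 2 m, L2 = 1 m
For a 2-link planar arm, max reach = L1 + L2 (fully extended)
Max reach = 2 + 1
Max reach = 3 m

3 m


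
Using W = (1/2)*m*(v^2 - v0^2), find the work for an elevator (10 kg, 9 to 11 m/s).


Given: m = 10 kg, v0 = 9 m/s, v = 11 m/s
Using W = (1/2)*m*(v^2 - v0^2)
v^2 = 11^2 = 121
v0^2 = 9^2 = 81
v^2 - v0^2 = 121 - 81 = 40
W = (1/2)*10*40 = 200 J

200 J


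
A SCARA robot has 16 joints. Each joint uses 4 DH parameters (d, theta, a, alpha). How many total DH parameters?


Given: 16 joints, 4 DH parameters per joint (d, theta, a, alpha)
Total DH parameters = number_of_joints * 4
Total = 16 * 4
Total = 64

64


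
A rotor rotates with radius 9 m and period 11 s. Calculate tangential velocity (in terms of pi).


Given: radius r = 9 m, period T = 11 s
Using v = 2*pi*r / T
v = 2*pi*9 / 11
v = 18*pi / 11
v = 18/11*pi m/s

18/11*pi m/s


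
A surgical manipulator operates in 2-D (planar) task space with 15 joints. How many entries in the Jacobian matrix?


Given: task space dimension = 2, joints = 15
Jacobian is a 2 x 15 matrix
Total entries = rows * columns
Total = 2 * 15
Total = 30

30


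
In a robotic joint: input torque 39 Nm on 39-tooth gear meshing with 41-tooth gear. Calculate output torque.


Given: N1 = 39, N2 = 41, T1 = 39 Nm
Using T2/T1 = N2/N1
T2 = T1 * N2 / N1
T2 = 39 * 41 / 39
T2 = 1599 / 39
T2 = 41 Nm

41 Nm


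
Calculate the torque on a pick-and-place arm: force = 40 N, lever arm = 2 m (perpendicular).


Given: F = 40 N, r = 2 m, angle = 90 deg (perpendicular)
Using tau = F * r * sin(90)
sin(90) = 1
tau = 40 * 2 * 1
tau = 80 Nm

80 Nm


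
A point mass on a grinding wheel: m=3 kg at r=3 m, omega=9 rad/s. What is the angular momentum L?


Given: m = 3 kg, r = 3 m, omega = 9 rad/s
For a point mass: I = m*r^2
I = 3*3^2 = 3*9 = 27
L = I*omega = 27*9
L = 243 kg*m^2/s

243 kg*m^2/s


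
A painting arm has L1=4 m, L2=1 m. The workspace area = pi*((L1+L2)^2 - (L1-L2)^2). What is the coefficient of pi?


Given: L1 = 4, L2 = 1
(L1+L2)^2 = (5)^2 = 25
(L1-L2)^2 = (3)^2 = 9
Difference = 25 - 9 = 16
This equals 4*L1*L2 = 4*4*1 = 16
Workspace area = 16*pi

16


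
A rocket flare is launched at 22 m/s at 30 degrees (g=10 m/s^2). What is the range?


Given: v0 = 22 m/s, theta = 30 deg, g = 10 m/s^2
sin(2*30) = sin(60) = sqrt(3)/2
Using R = v0^2 * sin(2*theta) / g
R = 22^2 * (sqrt(3)/2) / 10
R = 484 * sqrt(3) / 20
R = 121/5*sqrt(3) m

121/5*sqrt(3) m


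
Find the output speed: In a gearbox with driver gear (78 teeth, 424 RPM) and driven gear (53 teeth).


Given: N1 = 78 teeth, w1 = 424 RPM, N2 = 53 teeth
Using N1*w1 = N2*w2
w2 = N1*w1 / N2
w2 = 78*424 / 53
w2 = 33072 / 53
w2 = 624 RPM

624 RPM


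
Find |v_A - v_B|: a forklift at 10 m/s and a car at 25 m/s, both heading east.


Given: v_A = 10 m/s east, v_B = 25 m/s east
Both move in the same direction; relative speed = |v_A - v_B|
|10 - 25| = |-15|
= 15 m/s

15 m/s


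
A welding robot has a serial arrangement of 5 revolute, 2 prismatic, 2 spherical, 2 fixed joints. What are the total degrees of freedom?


Given: serial robot with 5 revolute, 2 prismatic, 2 spherical, 2 fixed joints
DOF contribution per joint type: revolute=1, prismatic=1, spherical=3, fixed=0
DOF = 5*1 + 2*1 + 2*3 + 2*0
DOF = 13

13


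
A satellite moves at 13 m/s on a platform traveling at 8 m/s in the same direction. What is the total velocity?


Given: object velocity = 13 m/s, platform velocity = 8 m/s (same direction)
Using classical velocity addition: v_total = v_object + v_platform
v_total = 13 + 8
v_total = 21 m/s

21 m/s


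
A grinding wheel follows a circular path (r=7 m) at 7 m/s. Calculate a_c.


Given: v = 7 m/s, r = 7 m
Using a_c = v^2 / r
a_c = 7^2 / 7
a_c = 49 / 7
a_c = 7 m/s^2

7 m/s^2


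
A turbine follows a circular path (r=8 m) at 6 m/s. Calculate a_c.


Given: v = 6 m/s, r = 8 m
Using a_c = v^2 / r
a_c = 6^2 / 8
a_c = 36 / 8
a_c = 9/2 m/s^2

9/2 m/s^2


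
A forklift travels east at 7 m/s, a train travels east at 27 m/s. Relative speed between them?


Given: v_A = 7 m/s east, v_B = 27 m/s east
Both move in the same direction; relative speed = |v_A - v_B|
|7 - 27| = |-20|
= 20 m/s

20 m/s


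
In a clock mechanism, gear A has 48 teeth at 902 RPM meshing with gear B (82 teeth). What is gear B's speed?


Given: N1 = 48 teeth, w1 = 902 RPM, N2 = 82 teeth
Using N1*w1 = N2*w2
w2 = N1*w1 / N2
w2 = 48*902 / 82
w2 = 43296 / 82
w2 = 528 RPM

528 RPM


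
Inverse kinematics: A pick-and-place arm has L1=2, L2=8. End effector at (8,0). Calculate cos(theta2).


Given: L1 = 2, L2 = 8, target (x, y) = (8, 0)
Using cos(theta2) = (x^2 + y^2 - L1^2 - L2^2) / (2*L1*L2)
x^2 + y^2 = 8^2 + 0 = 64
L1^2 + L2^2 = 4 + 64 = 68
Numerator = 64 - 68 = -4
Denominator = 2*2*8 = 32
cos(theta2) = -4/32 = -1/8

-1/8


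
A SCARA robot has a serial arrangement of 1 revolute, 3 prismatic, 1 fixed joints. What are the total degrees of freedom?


Given: serial robot with 1 revolute, 3 prismatic, 1 fixed joints
DOF contribution per joint type: revolute=1, prismatic=1, spherical=3, fixed=0
DOF = 1*1 + 3*1 + 1*0
DOF = 4

4


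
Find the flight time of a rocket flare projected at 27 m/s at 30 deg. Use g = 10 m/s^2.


Given: v0 = 27 m/s, theta = 30 deg, g = 10 m/s^2
sin(30) = 1/2
Using T = 2*v0*sin(theta) / g
T = 2*27*1/2 / 10
T = 27 / 10
T = 27/10 s

27/10 s


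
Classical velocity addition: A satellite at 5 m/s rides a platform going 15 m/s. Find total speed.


Given: object velocity = 5 m/s, platform velocity = 15 m/s (same direction)
Using classical velocity addition: v_total = v_object + v_platform
v_total = 5 + 15
v_total = 20 m/s

20 m/s


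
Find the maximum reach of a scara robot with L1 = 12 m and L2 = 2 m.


Given: L1 = 12 m, L2 = 2 m
For a 2-link planar arm, max reach = L1 + L2 (fully extended)
Max reach = 12 + 2
Max reach = 14 m

14 m


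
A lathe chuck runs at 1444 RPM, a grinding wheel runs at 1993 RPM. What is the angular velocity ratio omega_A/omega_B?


Given: RPM_A = 1444, RPM_B = 1993
omega = 2*pi*RPM/60, so omega_A/omega_B = RPM_A / RPM_B
omega_A/omega_B = 1444 / 1993
omega_A/omega_B = 1444/1993

1444/1993


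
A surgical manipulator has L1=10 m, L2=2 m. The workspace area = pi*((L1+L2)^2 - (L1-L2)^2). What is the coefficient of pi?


Given: L1 = 10, L2 = 2
(L1+L2)^2 = (12)^2 = 144
(L1-L2)^2 = (8)^2 = 64
Difference = 144 - 64 = 80
This equals 4*L1*L2 = 4*10*2 = 80
Workspace area = 80*pi

80


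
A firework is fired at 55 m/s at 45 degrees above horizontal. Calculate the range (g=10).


Given: v0 = 55 m/s, theta = 45 deg, g = 10 m/s^2
sin(2*45) = sin(90) = 1
Using R = v0^2 * sin(2*theta) / g
R = 55^2 * 1 / 10
R = 3025 / 10
R = 605/2 m

605/2 m


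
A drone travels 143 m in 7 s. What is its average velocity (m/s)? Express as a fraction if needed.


Given: distance d = 143 m, time t = 7 s
Using v = d / t
v = 143 / 7
v = 143/7 m/s

143/7 m/s


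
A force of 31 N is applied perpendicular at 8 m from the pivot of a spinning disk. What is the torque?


Given: F = 31 N, r = 8 m, angle = 90 deg (perpendicular)
Using tau = F * r * sin(90)
sin(90) = 1
tau = 31 * 8 * 1
tau = 248 Nm

248 Nm


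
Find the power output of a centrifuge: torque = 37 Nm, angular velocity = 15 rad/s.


Given: tau = 37 Nm, omega = 15 rad/s
Using P = tau * omega
P = 37 * 15
P = 555 W

555 W


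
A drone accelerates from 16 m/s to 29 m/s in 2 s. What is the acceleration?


Given: initial velocity v0 = 16 m/s, final velocity v = 29 m/s, time t = 2 s
Using a = (v - v0) / t
a = (29 - 16) / 2
a = 13 / 2
a = 13/2 m/s^2

13/2 m/s^2


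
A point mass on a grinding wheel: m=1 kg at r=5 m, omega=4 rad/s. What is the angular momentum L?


Given: m = 1 kg, r = 5 m, omega = 4 rad/s
For a point mass: I = m*r^2
I = 1*5^2 = 1*25 = 25
L = I*omega = 25*4
L = 100 kg*m^2/s

100 kg*m^2/s


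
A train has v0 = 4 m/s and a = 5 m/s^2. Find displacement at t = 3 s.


Given: v0 = 4 m/s, a = 5 m/s^2, t = 3 s
Using s = v0*t + (1/2)*a*t^2
s = 4*3 + (1/2)*5*3^2
s = 12 + (1/2)*45
s = 12 + 45/2
s = 69/2

69/2 m


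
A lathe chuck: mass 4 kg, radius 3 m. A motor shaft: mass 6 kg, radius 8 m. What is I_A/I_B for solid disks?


Given: M1=4 kg, R1=3 m, M2=6 kg, R2=8 m
For a disk: I = (1/2)*M*R^2, so I_A/I_B = (M1*R1^2)/(M2*R2^2)
M1*R1^2 = 4*9 = 36
M2*R2^2 = 6*64 = 384
I_A/I_B = 36/384 = 3/32

3/32


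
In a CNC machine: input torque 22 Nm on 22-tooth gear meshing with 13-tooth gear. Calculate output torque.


Given: N1 = 22, N2 = 13, T1 = 22 Nm
Using T2/T1 = N2/N1
T2 = T1 * N2 / N1
T2 = 22 * 13 / 22
T2 = 286 / 22
T2 = 13 Nm

13 Nm


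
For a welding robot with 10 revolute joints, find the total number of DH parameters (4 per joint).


Given: 10 joints, 4 DH parameters per joint (d, theta, a, alpha)
Total DH parameters = number_of_joints * 4
Total = 10 * 4
Total = 40

40


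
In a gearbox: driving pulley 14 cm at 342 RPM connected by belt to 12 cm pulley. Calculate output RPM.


Given: D1 = 14 cm, w1 = 342 RPM, D2 = 12 cm
Using D1*w1 = D2*w2
w2 = D1*w1 / D2
w2 = 14*342 / 12
w2 = 4788 / 12
w2 = 399 RPM

399 RPM


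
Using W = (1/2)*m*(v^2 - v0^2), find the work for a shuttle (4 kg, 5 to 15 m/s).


Given: m = 4 kg, v0 = 5 m/s, v = 15 m/s
Using W = (1/2)*m*(v^2 - v0^2)
v^2 = 15^2 = 225
v0^2 = 5^2 = 25
v^2 - v0^2 = 225 - 25 = 200
W = (1/2)*4*200 = 400 J

400 J


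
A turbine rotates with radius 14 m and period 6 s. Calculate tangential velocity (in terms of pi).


Given: radius r = 14 m, period T = 6 s
Using v = 2*pi*r / T
v = 2*pi*14 / 6
v = 28*pi / 6
v = 14/3*pi m/s

14/3*pi m/s


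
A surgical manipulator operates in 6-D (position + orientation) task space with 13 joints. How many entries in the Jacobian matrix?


Given: task space dimension = 6, joints = 13
Jacobian is a 6 x 13 matrix
Total entries = rows * columns
Total = 6 * 13
Total = 78

78


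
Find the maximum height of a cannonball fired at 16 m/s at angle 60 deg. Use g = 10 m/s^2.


Given: v0 = 16 m/s, theta = 60 deg, g = 10 m/s^2
sin^2(60) = 3/4
Using H = v0^2 * sin^2(theta) / (2*g)
H = 16^2 * 3/4 / (2*10)
H = 256 * 3/4 / 20
H = 192 / 20
H = 48/5 m

48/5 m


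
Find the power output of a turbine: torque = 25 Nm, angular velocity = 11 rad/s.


Given: tau = 25 Nm, omega = 11 rad/s
Using P = tau * omega
P = 25 * 11
P = 275 W

275 W


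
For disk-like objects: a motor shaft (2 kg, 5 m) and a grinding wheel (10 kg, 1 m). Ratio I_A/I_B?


Given: M1=2 kg, R1=5 m, M2=10 kg, R2=1 m
For a disk: I = (1/2)*M*R^2, so I_A/I_B = (M1*R1^2)/(M2*R2^2)
M1*R1^2 = 2*25 = 50
M2*R2^2 = 10*1 = 10
I_A/I_B = 50/10 = 5

5


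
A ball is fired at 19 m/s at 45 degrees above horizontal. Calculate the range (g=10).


Given: v0 = 19 m/s, theta = 45 deg, g = 10 m/s^2
sin(2*45) = sin(90) = 1
Using R = v0^2 * sin(2*theta) / g
R = 19^2 * 1 / 10
R = 361 / 10
R = 361/10 m

361/10 m


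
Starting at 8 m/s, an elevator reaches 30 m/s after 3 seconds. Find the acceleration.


Given: initial velocity v0 = 8 m/s, final velocity v = 30 m/s, time t = 3 s
Using a = (v - v0) / t
a = (30 - 8) / 3
a = 22 / 3
a = 22/3 m/s^2

22/3 m/s^2


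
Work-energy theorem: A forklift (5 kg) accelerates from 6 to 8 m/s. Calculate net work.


Given: m = 5 kg, v0 = 6 m/s, v = 8 m/s
Using W = (1/2)*m*(v^2 - v0^2)
v^2 = 8^2 = 64
v0^2 = 6^2 = 36
v^2 - v0^2 = 64 - 36 = 28
W = (1/2)*5*28 = 70 J

70 J


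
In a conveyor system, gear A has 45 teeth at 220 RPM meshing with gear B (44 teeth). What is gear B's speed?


Given: N1 = 45 teeth, w1 = 220 RPM, N2 = 44 teeth
Using N1*w1 = N2*w2
w2 = N1*w1 / N2
w2 = 45*220 / 44
w2 = 9900 / 44
w2 = 225 RPM

225 RPM


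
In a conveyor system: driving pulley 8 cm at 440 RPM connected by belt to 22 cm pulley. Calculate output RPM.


Given: D1 = 8 cm, w1 = 440 RPM, D2 = 22 cm
Using D1*w1 = D2*w2
w2 = D1*w1 / D2
w2 = 8*440 / 22
w2 = 3520 / 22
w2 = 160 RPM

160 RPM


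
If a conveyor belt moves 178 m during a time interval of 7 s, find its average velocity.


Given: distance d = 178 m, time t = 7 s
Using v = d / t
v = 178 / 7
v = 178/7 m/s

178/7 m/s


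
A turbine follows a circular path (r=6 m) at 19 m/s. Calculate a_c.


Given: v = 19 m/s, r = 6 m
Using a_c = v^2 / r
a_c = 19^2 / 6
a_c = 361 / 6
a_c = 361/6 m/s^2

361/6 m/s^2


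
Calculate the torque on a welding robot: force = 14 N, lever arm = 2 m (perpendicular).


Given: F = 14 N, r = 2 m, angle = 90 deg (perpendicular)
Using tau = F * r * sin(90)
sin(90) = 1
tau = 14 * 2 * 1
tau = 28 Nm

28 Nm


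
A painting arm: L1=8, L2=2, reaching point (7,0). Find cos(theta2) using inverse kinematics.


Given: L1 = 8, L2 = 2, target (x, y) = (7, 0)
Using cos(theta2) = (x^2 + y^2 - L1^2 - L2^2) / (2*L1*L2)
x^2 + y^2 = 7^2 + 0 = 49
L1^2 + L2^2 = 64 + 4 = 68
Numerator = 49 - 68 = -19
Denominator = 2*8*2 = 32
cos(theta2) = -19/32 = -19/32

-19/32


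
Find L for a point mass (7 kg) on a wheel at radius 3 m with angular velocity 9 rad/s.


Given: m = 7 kg, r = 3 m, omega = 9 rad/s
For a point mass: I = m*r^2
I = 7*3^2 = 7*9 = 63
L = I*omega = 63*9
L = 567 kg*m^2/s

567 kg*m^2/s


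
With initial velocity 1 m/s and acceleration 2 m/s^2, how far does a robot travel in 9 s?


Given: v0 = 1 m/s, a = 2 m/s^2, t = 9 s
Using s = v0*t + (1/2)*a*t^2
s = 1*9 + (1/2)*2*9^2
s = 9 + (1/2)*162
s = 9 + 81
s = 90

90 m


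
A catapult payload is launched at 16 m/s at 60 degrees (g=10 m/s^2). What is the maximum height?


Given: v0 = 16 m/s, theta = 60 deg, g = 10 m/s^2
sin^2(60) = 3/4
Using H = v0^2 * sin^2(theta) / (2*g)
H = 16^2 * 3/4 / (2*10)
H = 256 * 3/4 / 20
H = 192 / 20
H = 48/5 m

48/5 m


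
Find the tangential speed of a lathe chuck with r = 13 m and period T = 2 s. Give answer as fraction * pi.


Given: radius r = 13 m, period T = 2 s
Using v = 2*pi*r / T
v = 2*pi*13 / 2
v = 26*pi / 2
v = 13*pi m/s

13*pi m/s


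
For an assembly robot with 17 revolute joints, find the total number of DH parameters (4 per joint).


Given: 17 joints, 4 DH parameters per joint (d, theta, a, alpha)
Total DH parameters = number_of_joints * 4
Total = 17 * 4
Total = 68

68


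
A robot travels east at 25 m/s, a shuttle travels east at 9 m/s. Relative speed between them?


Given: v_A = 25 m/s east, v_B = 9 m/s east
Both move in the same direction; relative speed = |v_A - v_B|
|25 - 9| = |16|
= 16 m/s

16 m/s


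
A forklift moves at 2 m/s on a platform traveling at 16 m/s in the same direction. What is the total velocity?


Given: object velocity = 2 m/s, platform velocity = 16 m/s (same direction)
Using classical velocity addition: v_total = v_object + v_platform
v_total = 2 + 16
v_total = 18 m/s

18 m/s


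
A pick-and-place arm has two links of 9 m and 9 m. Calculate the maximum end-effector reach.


Given: L1 = 9 m, L2 = 9 m
For a 2-link planar arm, max reach = L1 + L2 (fully extended)
Max reach = 9 + 9
Max reach = 18 m

18 m


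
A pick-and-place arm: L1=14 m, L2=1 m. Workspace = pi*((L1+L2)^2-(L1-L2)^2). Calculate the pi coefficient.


Given: L1 = 14, L2 = 1
(L1+L2)^2 = (15)^2 = 225
(L1-L2)^2 = (13)^2 = 169
Difference = 225 - 169 = 56
This equals 4*L1*L2 = 4*14*1 = 56
Workspace area = 56*pi

56


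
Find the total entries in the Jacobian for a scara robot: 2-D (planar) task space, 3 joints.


Given: task space dimension = 2, joints = 3
Jacobian is a 2 x 3 matrix
Total entries = rows * columns
Total = 2 * 3
Total = 6

6


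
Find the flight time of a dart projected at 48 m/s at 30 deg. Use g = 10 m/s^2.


Given: v0 = 48 m/s, theta = 30 deg, g = 10 m/s^2
sin(30) = 1/2
Using T = 2*v0*sin(theta) / g
T = 2*48*1/2 / 10
T = 48 / 10
T = 24/5 s

24/5 s


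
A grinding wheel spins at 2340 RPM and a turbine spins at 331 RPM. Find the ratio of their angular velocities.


Given: RPM_A = 2340, RPM_B = 331
omega = 2*pi*RPM/60, so omega_A/omega_B = RPM_A / RPM_B
omega_A/omega_B = 2340 / 331
omega_A/omega_B = 2340/331

2340/331


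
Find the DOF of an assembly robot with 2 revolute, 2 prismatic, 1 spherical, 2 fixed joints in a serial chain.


Given: serial robot with 2 revolute, 2 prismatic, 1 spherical, 2 fixed joints
DOF contribution per joint type: revolute=1, prismatic=1, spherical=3, fixed=0
DOF = 2*1 + 2*1 + 1*3 + 2*0
DOF = 7

7


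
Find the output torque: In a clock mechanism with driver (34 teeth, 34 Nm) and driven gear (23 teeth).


Given: N1 = 34, N2 = 23, T1 = 34 Nm
Using T2/T1 = N2/N1
T2 = T1 * N2 / N1
T2 = 34 * 23 / 34
T2 = 782 / 34
T2 = 23 Nm

23 Nm


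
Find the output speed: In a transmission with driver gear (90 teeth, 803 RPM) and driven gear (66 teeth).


Given: N1 = 90 teeth, w1 = 803 RPM, N2 = 66 teeth
Using N1*w1 = N2*w2
w2 = N1*w1 / N2
w2 = 90*803 / 66
w2 = 72270 / 66
w2 = 1095 RPM

1095 RPM


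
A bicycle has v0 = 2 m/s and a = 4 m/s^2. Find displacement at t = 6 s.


Given: v0 = 2 m/s, a = 4 m/s^2, t = 6 s
Using s = v0*t + (1/2)*a*t^2
s = 2*6 + (1/2)*4*6^2
s = 12 + (1/2)*144
s = 12 + 72
s = 84

84 m


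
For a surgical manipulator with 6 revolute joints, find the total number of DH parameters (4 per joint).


Given: 6 joints, 4 DH parameters per joint (d, theta, a, alpha)
Total DH parameters = number_of_joints * 4
Total = 6 * 4
Total = 24

24


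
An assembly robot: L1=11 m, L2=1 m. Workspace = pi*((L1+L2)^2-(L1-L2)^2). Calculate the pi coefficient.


Given: L1 = 11, L2 = 1
(L1+L2)^2 = (12)^2 = 144
(L1-L2)^2 = (10)^2 = 100
Difference = 144 - 100 = 44
This equals 4*L1*L2 = 4*11*1 = 44
Workspace area = 44*pi

44


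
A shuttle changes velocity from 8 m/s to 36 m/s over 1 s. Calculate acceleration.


Given: initial velocity v0 = 8 m/s, final velocity v = 36 m/s, time t = 1 s
Using a = (v - v0) / t
a = (36 - 8) / 1
a = 28 / 1
a = 28 m/s^2

28 m/s^2


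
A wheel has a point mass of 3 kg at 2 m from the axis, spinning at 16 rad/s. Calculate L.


Given: m = 3 kg, r = 2 m, omega = 16 rad/s
For a point mass: I = m*r^2
I = 3*2^2 = 3*4 = 12
L = I*omega = 12*16
L = 192 kg*m^2/s

192 kg*m^2/s


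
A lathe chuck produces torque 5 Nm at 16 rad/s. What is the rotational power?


Given: tau = 5 Nm, omega = 16 rad/s
Using P = tau * omega
P = 5 * 16
P = 80 W

80 W


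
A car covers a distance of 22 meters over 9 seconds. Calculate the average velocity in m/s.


Given: distance d = 22 m, time t = 9 s
Using v = d / t
v = 22 / 9
v = 22/9 m/s

22/9 m/s


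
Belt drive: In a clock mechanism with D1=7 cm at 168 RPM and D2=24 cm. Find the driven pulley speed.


Given: D1 = 7 cm, w1 = 168 RPM, D2 = 24 cm
Using D1*w1 = D2*w2
w2 = D1*w1 / D2
w2 = 7*168 / 24
w2 = 1176 / 24
w2 = 49 RPM

49 RPM


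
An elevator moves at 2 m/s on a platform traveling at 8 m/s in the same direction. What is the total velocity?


Given: object velocity = 2 m/s, platform velocity = 8 m/s (same direction)
Using classical velocity addition: v_total = v_object + v_platform
v_total = 2 + 8
v_total = 10 m/s

10 m/s


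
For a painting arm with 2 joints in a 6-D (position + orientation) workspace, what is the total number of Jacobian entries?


Given: task space dimension = 6, joints = 2
Jacobian is a 6 x 2 matrix
Total entries = rows * columns
Total = 6 * 2
Total = 12

12


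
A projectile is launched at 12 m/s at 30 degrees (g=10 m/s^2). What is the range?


Given: v0 = 12 m/s, theta = 30 deg, g = 10 m/s^2
sin(2*30) = sin(60) = sqrt(3)/2
Using R = v0^2 * sin(2*theta) / g
R = 12^2 * (sqrt(3)/2) / 10
R = 144 * sqrt(3) / 20
R = 36/5*sqrt(3) m

36/5*sqrt(3) m


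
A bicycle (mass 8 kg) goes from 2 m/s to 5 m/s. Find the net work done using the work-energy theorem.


Given: m = 8 kg, v0 = 2 m/s, v = 5 m/s
Using W = (1/2)*m*(v^2 - v0^2)
v^2 = 5^2 = 25
v0^2 = 2^2 = 4
v^2 - v0^2 = 25 - 4 = 21
W = (1/2)*8*21 = 84 J

84 J


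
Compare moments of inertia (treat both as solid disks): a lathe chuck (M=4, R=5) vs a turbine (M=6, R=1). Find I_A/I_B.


Given: M1=4 kg, R1=5 m, M2=6 kg, R2=1 m
For a disk: I = (1/2)*M*R^2, so I_A/I_B = (M1*R1^2)/(M2*R2^2)
M1*R1^2 = 4*25 = 100
M2*R2^2 = 6*1 = 6
I_A/I_B = 100/6 = 50/3

50/3


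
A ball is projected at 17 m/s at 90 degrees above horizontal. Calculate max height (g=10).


Given: v0 = 17 m/s, theta = 90 deg, g = 10 m/s^2
sin^2(90) = 1
Using H = v0^2 * sin^2(theta) / (2*g)
H = 17^2 * 1 / (2*10)
H = 289 * 1 / 20
H = 289 / 20
H = 289/20 m

289/20 m


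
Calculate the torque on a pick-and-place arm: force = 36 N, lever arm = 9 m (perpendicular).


Given: F = 36 N, r = 9 m, angle = 90 deg (perpendicular)
Using tau = F * r * sin(90)
sin(90) = 1
tau = 36 * 9 * 1
tau = 324 Nm

324 Nm


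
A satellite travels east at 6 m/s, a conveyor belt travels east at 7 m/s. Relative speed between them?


Given: v_A = 6 m/s east, v_B = 7 m/s east
Both move in the same direction; relative speed = |v_A - v_B|
|6 - 7| = |-1|
= 1 m/s

1 m/s


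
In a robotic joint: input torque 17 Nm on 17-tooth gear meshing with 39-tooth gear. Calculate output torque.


Given: N1 = 17, N2 = 39, T1 = 17 Nm
Using T2/T1 = N2/N1
T2 = T1 * N2 / N1
T2 = 17 * 39 / 17
T2 = 663 / 17
T2 = 39 Nm

39 Nm


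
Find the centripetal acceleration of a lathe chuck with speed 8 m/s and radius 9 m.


Given: v = 8 m/s, r = 9 m
Using a_c = v^2 / r
a_c = 8^2 / 9
a_c = 64 / 9
a_c = 64/9 m/s^2

64/9 m/s^2


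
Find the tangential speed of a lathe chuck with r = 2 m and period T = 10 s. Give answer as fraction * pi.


Given: radius r = 2 m, period T = 10 s
Using v = 2*pi*r / T
v = 2*pi*2 / 10
v = 4*pi / 10
v = 2/5*pi m/s

2/5*pi m/s


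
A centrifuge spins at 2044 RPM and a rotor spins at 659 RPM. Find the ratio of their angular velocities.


Given: RPM_A = 2044, RPM_B = 659
omega = 2*pi*RPM/60, so omega_A/omega_B = RPM_A / RPM_B
omega_A/omega_B = 2044 / 659
omega_A/omega_B = 2044/659

2044/659


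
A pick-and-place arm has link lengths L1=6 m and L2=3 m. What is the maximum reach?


Given: L1 = 6 m, L2 = 3 m
For a 2-link planar arm, max reach = L1 + L2 (fully extended)
Max reach = 6 + 3
Max reach = 9 m

9 m


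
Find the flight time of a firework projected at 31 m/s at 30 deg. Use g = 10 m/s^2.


Given: v0 = 31 m/s, theta = 30 deg, g = 10 m/s^2
sin(30) = 1/2
Using T = 2*v0*sin(theta) / g
T = 2*31*1/2 / 10
T = 31 / 10
T = 31/10 s

31/10 s


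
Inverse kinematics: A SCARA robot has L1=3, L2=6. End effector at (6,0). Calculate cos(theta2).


Given: L1 = 3, L2 = 6, target (x, y) = (6, 0)
Using cos(theta2) = (x^2 + y^2 - L1^2 - L2^2) / (2*L1*L2)
x^2 + y^2 = 6^2 + 0 = 36
L1^2 + L2^2 = 9 + 36 = 45
Numerator = 36 - 45 = -9
Denominator = 2*3*6 = 36
cos(theta2) = -9/36 = -1/4

-1/4


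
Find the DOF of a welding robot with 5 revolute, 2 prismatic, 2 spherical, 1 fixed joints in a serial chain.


Given: serial robot with 5 revolute, 2 prismatic, 2 spherical, 1 fixed joints
DOF contribution per joint type: revolute=1, prismatic=1, spherical=3, fixed=0
DOF = 5*1 + 2*1 + 2*3 + 1*0
DOF = 13

13


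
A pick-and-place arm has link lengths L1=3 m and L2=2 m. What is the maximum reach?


Given: L1 = 3 m, L2 = 2 m
For a 2-link planar arm, max reach = L1 + L2 (fully extended)
Max reach = 3 + 2
Max reach = 5 m

5 m


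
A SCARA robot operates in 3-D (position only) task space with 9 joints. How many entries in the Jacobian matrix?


Given: task space dimension = 3, joints = 9
Jacobian is a 3 x 9 matrix
Total entries = rows * columns
Total = 3 * 9
Total = 27

27


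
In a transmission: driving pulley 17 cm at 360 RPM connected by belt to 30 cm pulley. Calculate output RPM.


Given: D1 = 17 cm, w1 = 360 RPM, D2 = 30 cm
Using D1*w1 = D2*w2
w2 = D1*w1 / D2
w2 = 17*360 / 30
w2 = 6120 / 30
w2 = 204 RPM

204 RPM


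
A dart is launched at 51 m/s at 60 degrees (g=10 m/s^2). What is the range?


Given: v0 = 51 m/s, theta = 60 deg, g = 10 m/s^2
sin(2*60) = sin(120) = sqrt(3)/2
Using R = v0^2 * sin(2*theta) / g
R = 51^2 * (sqrt(3)/2) / 10
R = 2601 * sqrt(3) / 20
R = 2601/20*sqrt(3) m

2601/20*sqrt(3) m


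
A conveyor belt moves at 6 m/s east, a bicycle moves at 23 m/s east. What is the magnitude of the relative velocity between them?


Given: v_A = 6 m/s east, v_B = 23 m/s east
Both move in the same direction; relative speed = |v_A - v_B|
|6 - 23| = |-17|
= 17 m/s

17 m/s


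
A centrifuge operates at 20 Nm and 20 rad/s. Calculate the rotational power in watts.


Given: tau = 20 Nm, omega = 20 rad/s
Using P = tau * omega
P = 20 * 20
P = 400 W

400 W


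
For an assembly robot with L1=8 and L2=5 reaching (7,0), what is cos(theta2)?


Given: L1 = 8, L2 = 5, target (x, y) = (7, 0)
Using cos(theta2) = (x^2 + y^2 - L1^2 - L2^2) / (2*L1*L2)
x^2 + y^2 = 7^2 + 0 = 49
L1^2 + L2^2 = 64 + 25 = 89
Numerator = 49 - 89 = -40
Denominator = 2*8*5 = 80
cos(theta2) = -40/80 = -1/2

-1/2


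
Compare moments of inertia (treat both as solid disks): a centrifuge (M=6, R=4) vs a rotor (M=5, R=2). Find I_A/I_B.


Given: M1=6 kg, R1=4 m, M2=5 kg, R2=2 m
For a disk: I = (1/2)*M*R^2, so I_A/I_B = (M1*R1^2)/(M2*R2^2)
M1*R1^2 = 6*16 = 96
M2*R2^2 = 5*4 = 20
I_A/I_B = 96/20 = 24/5

24/5


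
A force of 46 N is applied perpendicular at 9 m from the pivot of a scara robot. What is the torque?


Given: F = 46 N, r = 9 m, angle = 90 deg (perpendicular)
Using tau = F * r * sin(90)
sin(90) = 1
tau = 46 * 9 * 1
tau = 414 Nm

414 Nm


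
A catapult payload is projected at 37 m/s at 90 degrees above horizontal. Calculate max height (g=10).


Given: v0 = 37 m/s, theta = 90 deg, g = 10 m/s^2
sin^2(90) = 1
Using H = v0^2 * sin^2(theta) / (2*g)
H = 37^2 * 1 / (2*10)
H = 1369 * 1 / 20
H = 1369 / 20
H = 1369/20 m

1369/20 m


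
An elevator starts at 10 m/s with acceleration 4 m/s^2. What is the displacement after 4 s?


Given: v0 = 10 m/s, a = 4 m/s^2, t = 4 s
Using s = v0*t + (1/2)*a*t^2
s = 10*4 + (1/2)*4*4^2
s = 40 + (1/2)*64
s = 40 + 32
s = 72

72 m


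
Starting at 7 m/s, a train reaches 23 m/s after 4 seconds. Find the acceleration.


Given: initial velocity v0 = 7 m/s, final velocity v = 23 m/s, time t = 4 s
Using a = (v - v0) / t
a = (23 - 7) / 4
a = 16 / 4
a = 4 m/s^2

4 m/s^2


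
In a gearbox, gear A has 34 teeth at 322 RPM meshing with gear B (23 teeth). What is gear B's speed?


Given: N1 = 34 teeth, w1 = 322 RPM, N2 = 23 teeth
Using N1*w1 = N2*w2
w2 = N1*w1 / N2
w2 = 34*322 / 23
w2 = 10948 / 23
w2 = 476 RPM

476 RPM


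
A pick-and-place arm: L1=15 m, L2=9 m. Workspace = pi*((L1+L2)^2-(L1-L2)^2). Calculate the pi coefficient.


Given: L1 = 15, L2 = 9
(L1+L2)^2 = (24)^2 = 576
(L1-L2)^2 = (6)^2 = 36
Difference = 576 - 36 = 540
This equals 4*L1*L2 = 4*15*9 = 540
Workspace area = 540*pi

540


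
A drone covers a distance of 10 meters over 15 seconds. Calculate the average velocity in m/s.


Given: distance d = 10 m, time t = 15 s
Using v = d / t
v = 10 / 15
v = 2/3 m/s

2/3 m/s


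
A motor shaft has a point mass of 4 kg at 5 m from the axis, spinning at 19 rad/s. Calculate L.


Given: m = 4 kg, r = 5 m, omega = 19 rad/s
For a point mass: I = m*r^2
I = 4*5^2 = 4*25 = 100
L = I*omega = 100*19
L = 1900 kg*m^2/s

1900 kg*m^2/s


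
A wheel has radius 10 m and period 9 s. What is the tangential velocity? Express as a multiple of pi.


Given: radius r = 10 m, period T = 9 s
Using v = 2*pi*r / T
v = 2*pi*10 / 9
v = 20*pi / 9
v = 20/9*pi m/s

20/9*pi m/s


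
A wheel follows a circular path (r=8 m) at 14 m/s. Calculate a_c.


Given: v = 14 m/s, r = 8 m
Using a_c = v^2 / r
a_c = 14^2 / 8
a_c = 196 / 8
a_c = 49/2 m/s^2

49/2 m/s^2


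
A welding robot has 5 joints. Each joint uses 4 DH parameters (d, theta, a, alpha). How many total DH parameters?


Given: 5 joints, 4 DH parameters per joint (d, theta, a, alpha)
Total DH parameters = number_of_joints * 4
Total = 5 * 4
Total = 20

20


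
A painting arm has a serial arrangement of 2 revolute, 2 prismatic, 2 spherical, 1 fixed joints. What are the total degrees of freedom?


Given: serial robot with 2 revolute, 2 prismatic, 2 spherical, 1 fixed joints
DOF contribution per joint type: revolute=1, prismatic=1, spherical=3, fixed=0
DOF = 2*1 + 2*1 + 2*3 + 1*0
DOF = 10

10


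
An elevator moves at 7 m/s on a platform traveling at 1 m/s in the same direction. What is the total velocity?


Given: object velocity = 7 m/s, platform velocity = 1 m/s (same direction)
Using classical velocity addition: v_total = v_object + v_platform
v_total = 7 + 1
v_total = 8 m/s

8 m/s


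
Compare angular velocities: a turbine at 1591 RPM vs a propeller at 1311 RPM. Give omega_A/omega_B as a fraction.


Given: RPM_A = 1591, RPM_B = 1311
omega = 2*pi*RPM/60, so omega_A/omega_B = RPM_A / RPM_B
omega_A/omega_B = 1591 / 1311
omega_A/omega_B = 1591/1311

1591/1311


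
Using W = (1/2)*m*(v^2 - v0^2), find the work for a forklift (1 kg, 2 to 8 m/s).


Given: m = 1 kg, v0 = 2 m/s, v = 8 m/s
Using W = (1/2)*m*(v^2 - v0^2)
v^2 = 8^2 = 64
v0^2 = 2^2 = 4
v^2 - v0^2 = 64 - 4 = 60
W = (1/2)*1*60 = 30 J

30 J


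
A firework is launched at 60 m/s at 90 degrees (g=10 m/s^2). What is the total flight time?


Given: v0 = 60 m/s, theta = 90 deg, g = 10 m/s^2
sin(90) = 1
Using T = 2*v0*sin(theta) / g
T = 2*60*1 / 10
T = 120 / 10
T = 12 s

12 s


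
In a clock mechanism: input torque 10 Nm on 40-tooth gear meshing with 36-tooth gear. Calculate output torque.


Given: N1 = 40, N2 = 36, T1 = 10 Nm
Using T2/T1 = N2/N1
T2 = T1 * N2 / N1
T2 = 10 * 36 / 40
T2 = 360 / 40
T2 = 9 Nm

9 Nm


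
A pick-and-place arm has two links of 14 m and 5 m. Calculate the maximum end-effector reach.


Given: L1 = 14 m, L2 = 5 m
For a 2-link planar arm, max reach = L1 + L2 (fully extended)
Max reach = 14 + 5
Max reach = 19 m

19 m


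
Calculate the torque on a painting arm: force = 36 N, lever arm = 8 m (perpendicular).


Given: F = 36 N, r = 8 m, angle = 90 deg (perpendicular)
Using tau = F * r * sin(90)
sin(90) = 1
tau = 36 * 8 * 1
tau = 288 Nm

288 Nm


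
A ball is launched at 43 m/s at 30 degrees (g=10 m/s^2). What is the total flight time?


Given: v0 = 43 m/s, theta = 30 deg, g = 10 m/s^2
sin(30) = 1/2
Using T = 2*v0*sin(theta) / g
T = 2*43*1/2 / 10
T = 43 / 10
T = 43/10 s

43/10 s


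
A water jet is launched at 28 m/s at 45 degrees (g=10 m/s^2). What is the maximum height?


Given: v0 = 28 m/s, theta = 45 deg, g = 10 m/s^2
sin^2(45) = 1/2
Using H = v0^2 * sin^2(theta) / (2*g)
H = 28^2 * 1/2 / (2*10)
H = 784 * 1/2 / 20
H = 392 / 20
H = 98/5 m

98/5 m


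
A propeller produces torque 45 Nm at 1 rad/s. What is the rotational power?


Given: tau = 45 Nm, omega = 1 rad/s
Using P = tau * omega
P = 45 * 1
P = 45 W

45 W


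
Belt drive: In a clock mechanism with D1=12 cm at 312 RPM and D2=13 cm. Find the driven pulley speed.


Given: D1 = 12 cm, w1 = 312 RPM, D2 = 13 cm
Using D1*w1 = D2*w2
w2 = D1*w1 / D2
w2 = 12*312 / 13
w2 = 3744 / 13
w2 = 288 RPM

288 RPM


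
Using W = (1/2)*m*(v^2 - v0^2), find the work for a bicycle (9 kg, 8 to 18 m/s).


Given: m = 9 kg, v0 = 8 m/s, v = 18 m/s
Using W = (1/2)*m*(v^2 - v0^2)
v^2 = 18^2 = 324
v0^2 = 8^2 = 64
v^2 - v0^2 = 324 - 64 = 260
W = (1/2)*9*260 = 1170 J

1170 J


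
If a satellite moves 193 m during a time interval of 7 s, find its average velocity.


Given: distance d = 193 m, time t = 7 s
Using v = d / t
v = 193 / 7
v = 193/7 m/s

193/7 m/s
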